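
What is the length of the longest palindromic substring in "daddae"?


Input: "daddae"
Checking substrings for palindromes:
  [1:5] "adda" (len 4) => palindrome
  [0:3] "dad" (len 3) => palindrome
  [2:4] "dd" (len 2) => palindrome
Longest palindromic substring: "adda" with length 4

4


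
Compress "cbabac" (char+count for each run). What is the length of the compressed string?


Input: cbabac
Runs:
  'c' x 1 => "c1"
  'b' x 1 => "b1"
  'a' x 1 => "a1"
  'b' x 1 => "b1"
  'a' x 1 => "a1"
  'c' x 1 => "c1"
Compressed: "c1b1a1b1a1c1"
Compressed length: 12

12


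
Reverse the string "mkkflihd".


Input: mkkflihd
Reading characters right to left:
  Position 7: 'd'
  Position 6: 'h'
  Position 5: 'i'
  Position 4: 'l'
  Position 3: 'f'
  Position 2: 'k'
  Position 1: 'k'
  Position 0: 'm'
Reversed: dhilfkkm

dhilfkkm


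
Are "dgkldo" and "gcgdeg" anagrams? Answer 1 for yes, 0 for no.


Strings: "dgkldo", "gcgdeg"
Sorted first:  ddgklo
Sorted second: cdeggg
Differ at position 0: 'd' vs 'c' => not anagrams

0


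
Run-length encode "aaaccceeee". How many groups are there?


Input: aaaccceeee
Scanning for consecutive runs:
  Group 1: 'a' x 3 (positions 0-2)
  Group 2: 'c' x 3 (positions 3-5)
  Group 3: 'e' x 4 (positions 6-9)
Total groups: 3

3


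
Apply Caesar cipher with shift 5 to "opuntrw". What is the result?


Caesar cipher: shift "opuntrw" by 5
  'o' (pos 14) + 5 = pos 19 = 't'
  'p' (pos 15) + 5 = pos 20 = 'u'
  'u' (pos 20) + 5 = pos 25 = 'z'
  'n' (pos 13) + 5 = pos 18 = 's'
  't' (pos 19) + 5 = pos 24 = 'y'
  'r' (pos 17) + 5 = pos 22 = 'w'
  'w' (pos 22) + 5 = pos 1 = 'b'
Result: tuzsywb

tuzsywb


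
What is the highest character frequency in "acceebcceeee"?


Input: acceebcceeee
Character counts:
  'a': 1
  'b': 1
  'c': 4
  'e': 6
Maximum frequency: 6

6


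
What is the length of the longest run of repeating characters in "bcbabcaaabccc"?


Input: "bcbabcaaabccc"
Scanning for longest run:
  Position 1 ('c'): new char, reset run to 1
  Position 2 ('b'): new char, reset run to 1
  Position 3 ('a'): new char, reset run to 1
  Position 4 ('b'): new char, reset run to 1
  Position 5 ('c'): new char, reset run to 1
  Position 6 ('a'): new char, reset run to 1
  Position 7 ('a'): continues run of 'a', length=2
  Position 8 ('a'): continues run of 'a', length=3
  Position 9 ('b'): new char, reset run to 1
  Position 10 ('c'): new char, reset run to 1
  Position 11 ('c'): continues run of 'c', length=2
  Position 12 ('c'): continues run of 'c', length=3
Longest run: 'a' with length 3

3


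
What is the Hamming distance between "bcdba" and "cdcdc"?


Comparing "bcdba" and "cdcdc" position by position:
  Position 0: 'b' vs 'c' => differ
  Position 1: 'c' vs 'd' => differ
  Position 2: 'd' vs 'c' => differ
  Position 3: 'b' vs 'd' => differ
  Position 4: 'a' vs 'c' => differ
Total differences (Hamming distance): 5

5


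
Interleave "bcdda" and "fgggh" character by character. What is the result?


Interleaving "bcdda" and "fgggh":
  Position 0: 'b' from first, 'f' from second => "bf"
  Position 1: 'c' from first, 'g' from second => "cg"
  Position 2: 'd' from first, 'g' from second => "dg"
  Position 3: 'd' from first, 'g' from second => "dg"
  Position 4: 'a' from first, 'h' from second => "ah"
Result: bfcgdgdgah

bfcgdgdgah


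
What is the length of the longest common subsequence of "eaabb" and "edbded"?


LCS of "eaabb" and "edbded"
DP table:
           e    d    b    d    e    d
      0    0    0    0    0    0    0
  e   0    1    1    1    1    1    1
  a   0    1    1    1    1    1    1
  a   0    1    1    1    1    1    1
  b   0    1    1    2    2    2    2
  b   0    1    1    2    2    2    2
LCS length = dp[5][6] = 2

2


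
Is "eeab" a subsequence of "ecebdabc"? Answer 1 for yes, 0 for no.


Check if "eeab" is a subsequence of "ecebdabc"
Greedy scan:
  Position 0 ('e'): matches sub[0] = 'e'
  Position 1 ('c'): no match needed
  Position 2 ('e'): matches sub[1] = 'e'
  Position 3 ('b'): no match needed
  Position 4 ('d'): no match needed
  Position 5 ('a'): matches sub[2] = 'a'
  Position 6 ('b'): matches sub[3] = 'b'
  Position 7 ('c'): no match needed
All 4 characters matched => is a subsequence

1


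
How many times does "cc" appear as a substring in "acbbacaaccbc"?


Searching for "cc" in "acbbacaaccbc"
Scanning each position:
  Position 0: "ac" => no
  Position 1: "cb" => no
  Position 2: "bb" => no
  Position 3: "ba" => no
  Position 4: "ac" => no
  Position 5: "ca" => no
  Position 6: "aa" => no
  Position 7: "ac" => no
  Position 8: "cc" => MATCH
  Position 9: "cb" => no
  Position 10: "bc" => no
Total occurrences: 1

1


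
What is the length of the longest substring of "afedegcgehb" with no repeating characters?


Input: "afedegcgehb"
Sliding window (track last position of each char):
  Position 0 ('a'): window [0,0] length 1 -- new best
  Position 1 ('f'): window [0,1] length 2 -- new best
  Position 2 ('e'): window [0,2] length 3 -- new best
  Position 3 ('d'): window [0,3] length 4 -- new best
  Position 4 ('e'): repeat (last at 2), move window start to 3
  Position 4 ('e'): window [3,4] length 2
  Position 5 ('g'): window [3,5] length 3
  Position 6 ('c'): window [3,6] length 4
  Position 7 ('g'): repeat (last at 5), move window start to 6
  Position 7 ('g'): window [6,7] length 2
  Position 8 ('e'): window [6,8] length 3
  Position 9 ('h'): window [6,9] length 4
  Position 10 ('b'): window [6,10] length 5 -- new best
Longest substring with no repeats: "cgehb" with length 5

5


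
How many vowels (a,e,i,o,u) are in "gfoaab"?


Input: gfoaab
Checking each character:
  'g' at position 0: consonant
  'f' at position 1: consonant
  'o' at position 2: vowel (running total: 1)
  'a' at position 3: vowel (running total: 2)
  'a' at position 4: vowel (running total: 3)
  'b' at position 5: consonant
Total vowels: 3

3


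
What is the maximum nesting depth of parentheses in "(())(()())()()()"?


Input: "(())(()())()()()"
Tracking depth:
  Position 0 '(': depth becomes 1
  Position 1 '(': depth becomes 2
  Position 2 ')': depth becomes 1
  Position 3 ')': depth becomes 0
  Position 4 '(': depth becomes 1
  Position 5 '(': depth becomes 2
  Position 6 ')': depth becomes 1
  Position 7 '(': depth becomes 2
  Position 8 ')': depth becomes 1
  Position 9 ')': depth becomes 0
  Position 10 '(': depth becomes 1
  Position 11 ')': depth becomes 0
  Position 12 '(': depth becomes 1
  Position 13 ')': depth becomes 0
  Position 14 '(': depth becomes 1
  Position 15 ')': depth becomes 0
Maximum depth reached: 2

2


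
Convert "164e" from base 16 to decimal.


Input: "164e" in base 16
Positional expansion:
  Digit '1' (value 1) x 16^3 = 4096
  Digit '6' (value 6) x 16^2 = 1536
  Digit '4' (value 4) x 16^1 = 64
  Digit 'e' (value 14) x 16^0 = 14
Sum = 5710

5710


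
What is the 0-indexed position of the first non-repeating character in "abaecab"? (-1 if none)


Input: abaecab
Character frequencies:
  'a': 3
  'b': 2
  'c': 1
  'e': 1
Scanning left to right for freq == 1:
  Position 0 ('a'): freq=3, skip
  Position 1 ('b'): freq=2, skip
  Position 2 ('a'): freq=3, skip
  Position 3 ('e'): unique! => answer = 3

3


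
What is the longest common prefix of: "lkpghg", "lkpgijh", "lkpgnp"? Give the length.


Words: lkpghg, lkpgijh, lkpgnp
  Position 0: all 'l' => match
  Position 1: all 'k' => match
  Position 2: all 'p' => match
  Position 3: all 'g' => match
  Position 4: ('h', 'i', 'n') => mismatch, stop
LCP = "lkpg" (length 4)

4


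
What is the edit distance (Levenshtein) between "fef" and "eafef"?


Computing edit distance: "fef" -> "eafef"
DP table:
           e    a    f    e    f
      0    1    2    3    4    5
  f   1    1    2    2    3    4
  e   2    1    2    3    2    3
  f   3    2    2    2    3    2
Edit distance = dp[3][5] = 2

2


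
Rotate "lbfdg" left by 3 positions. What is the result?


Input: "lbfdg", rotate left by 3
First 3 characters: "lbf"
Remaining characters: "dg"
Concatenate remaining + first: "dg" + "lbf" = "dglbf"

dglbf


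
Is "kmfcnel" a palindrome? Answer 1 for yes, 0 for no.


Input: kmfcnel
Reversed: lencfmk
  Compare pos 0 ('k') with pos 6 ('l'): MISMATCH
  Compare pos 1 ('m') with pos 5 ('e'): MISMATCH
  Compare pos 2 ('f') with pos 4 ('n'): MISMATCH
Result: not a palindrome

0


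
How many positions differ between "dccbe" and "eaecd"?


Comparing "dccbe" and "eaecd" position by position:
  Position 0: 'd' vs 'e' => DIFFER
  Position 1: 'c' vs 'a' => DIFFER
  Position 2: 'c' vs 'e' => DIFFER
  Position 3: 'b' vs 'c' => DIFFER
  Position 4: 'e' vs 'd' => DIFFER
Positions that differ: 5

5


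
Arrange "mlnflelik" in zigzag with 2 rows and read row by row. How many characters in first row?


Zigzag "mlnflelik" into 2 rows:
Placing characters:
  'm' => row 0
  'l' => row 1
  'n' => row 0
  'f' => row 1
  'l' => row 0
  'e' => row 1
  'l' => row 0
  'i' => row 1
  'k' => row 0
Rows:
  Row 0: "mnllk"
  Row 1: "lfei"
First row length: 5

5


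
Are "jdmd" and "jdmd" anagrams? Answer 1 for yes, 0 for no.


Strings: "jdmd", "jdmd"
Sorted first:  ddjm
Sorted second: ddjm
Sorted forms match => anagrams

1


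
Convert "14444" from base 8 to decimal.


Input: "14444" in base 8
Positional expansion:
  Digit '1' (value 1) x 8^4 = 4096
  Digit '4' (value 4) x 8^3 = 2048
  Digit '4' (value 4) x 8^2 = 256
  Digit '4' (value 4) x 8^1 = 32
  Digit '4' (value 4) x 8^0 = 4
Sum = 6436

6436


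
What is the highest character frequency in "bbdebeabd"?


Input: bbdebeabd
Character counts:
  'a': 1
  'b': 4
  'd': 2
  'e': 2
Maximum frequency: 4

4


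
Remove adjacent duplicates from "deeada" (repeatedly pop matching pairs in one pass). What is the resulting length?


Input: deeada
Stack-based adjacent duplicate removal:
  Read 'd': push. Stack: d
  Read 'e': push. Stack: de
  Read 'e': matches stack top 'e' => pop. Stack: d
  Read 'a': push. Stack: da
  Read 'd': push. Stack: dad
  Read 'a': push. Stack: dada
Final stack: "dada" (length 4)

4


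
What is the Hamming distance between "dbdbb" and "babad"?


Comparing "dbdbb" and "babad" position by position:
  Position 0: 'd' vs 'b' => differ
  Position 1: 'b' vs 'a' => differ
  Position 2: 'd' vs 'b' => differ
  Position 3: 'b' vs 'a' => differ
  Position 4: 'b' vs 'd' => differ
Total differences (Hamming distance): 5

5


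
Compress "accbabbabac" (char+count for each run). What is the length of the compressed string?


Input: accbabbabac
Runs:
  'a' x 1 => "a1"
  'c' x 2 => "c2"
  'b' x 1 => "b1"
  'a' x 1 => "a1"
  'b' x 2 => "b2"
  'a' x 1 => "a1"
  'b' x 1 => "b1"
  'a' x 1 => "a1"
  'c' x 1 => "c1"
Compressed: "a1c2b1a1b2a1b1a1c1"
Compressed length: 18

18


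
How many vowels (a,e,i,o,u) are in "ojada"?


Input: ojada
Checking each character:
  'o' at position 0: vowel (running total: 1)
  'j' at position 1: consonant
  'a' at position 2: vowel (running total: 2)
  'd' at position 3: consonant
  'a' at position 4: vowel (running total: 3)
Total vowels: 3

3


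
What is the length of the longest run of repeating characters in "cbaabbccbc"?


Input: "cbaabbccbc"
Scanning for longest run:
  Position 1 ('b'): new char, reset run to 1
  Position 2 ('a'): new char, reset run to 1
  Position 3 ('a'): continues run of 'a', length=2
  Position 4 ('b'): new char, reset run to 1
  Position 5 ('b'): continues run of 'b', length=2
  Position 6 ('c'): new char, reset run to 1
  Position 7 ('c'): continues run of 'c', length=2
  Position 8 ('b'): new char, reset run to 1
  Position 9 ('c'): new char, reset run to 1
Longest run: 'a' with length 2

2


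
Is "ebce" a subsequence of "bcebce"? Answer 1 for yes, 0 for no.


Check if "ebce" is a subsequence of "bcebce"
Greedy scan:
  Position 0 ('b'): no match needed
  Position 1 ('c'): no match needed
  Position 2 ('e'): matches sub[0] = 'e'
  Position 3 ('b'): matches sub[1] = 'b'
  Position 4 ('c'): matches sub[2] = 'c'
  Position 5 ('e'): matches sub[3] = 'e'
All 4 characters matched => is a subsequence

1


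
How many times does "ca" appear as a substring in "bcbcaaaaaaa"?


Searching for "ca" in "bcbcaaaaaaa"
Scanning each position:
  Position 0: "bc" => no
  Position 1: "cb" => no
  Position 2: "bc" => no
  Position 3: "ca" => MATCH
  Position 4: "aa" => no
  Position 5: "aa" => no
  Position 6: "aa" => no
  Position 7: "aa" => no
  Position 8: "aa" => no
  Position 9: "aa" => no
Total occurrences: 1

1


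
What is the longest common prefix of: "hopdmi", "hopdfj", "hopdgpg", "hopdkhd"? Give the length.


Words: hopdmi, hopdfj, hopdgpg, hopdkhd
  Position 0: all 'h' => match
  Position 1: all 'o' => match
  Position 2: all 'p' => match
  Position 3: all 'd' => match
  Position 4: ('m', 'f', 'g', 'k') => mismatch, stop
LCP = "hopd" (length 4)

4


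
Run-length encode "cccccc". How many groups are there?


Input: cccccc
Scanning for consecutive runs:
  Group 1: 'c' x 6 (positions 0-5)
Total groups: 1

1


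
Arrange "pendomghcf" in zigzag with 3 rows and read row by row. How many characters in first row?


Zigzag "pendomghcf" into 3 rows:
Placing characters:
  'p' => row 0
  'e' => row 1
  'n' => row 2
  'd' => row 1
  'o' => row 0
  'm' => row 1
  'g' => row 2
  'h' => row 1
  'c' => row 0
  'f' => row 1
Rows:
  Row 0: "poc"
  Row 1: "edmhf"
  Row 2: "ng"
First row length: 3

3


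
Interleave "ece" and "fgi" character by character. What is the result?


Interleaving "ece" and "fgi":
  Position 0: 'e' from first, 'f' from second => "ef"
  Position 1: 'c' from first, 'g' from second => "cg"
  Position 2: 'e' from first, 'i' from second => "ei"
Result: efcgei

efcgei


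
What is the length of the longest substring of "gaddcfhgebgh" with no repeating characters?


Input: "gaddcfhgebgh"
Sliding window (track last position of each char):
  Position 0 ('g'): window [0,0] length 1 -- new best
  Position 1 ('a'): window [0,1] length 2 -- new best
  Position 2 ('d'): window [0,2] length 3 -- new best
  Position 3 ('d'): repeat (last at 2), move window start to 3
  Position 3 ('d'): window [3,3] length 1
  Position 4 ('c'): window [3,4] length 2
  Position 5 ('f'): window [3,5] length 3
  Position 6 ('h'): window [3,6] length 4 -- new best
  Position 7 ('g'): window [3,7] length 5 -- new best
  Position 8 ('e'): window [3,8] length 6 -- new best
  Position 9 ('b'): window [3,9] length 7 -- new best
  Position 10 ('g'): repeat (last at 7), move window start to 8
  Position 10 ('g'): window [8,10] length 3
  Position 11 ('h'): window [8,11] length 4
Longest substring with no repeats: "dcfhgeb" with length 7

7


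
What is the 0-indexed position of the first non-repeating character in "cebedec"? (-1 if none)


Input: cebedec
Character frequencies:
  'b': 1
  'c': 2
  'd': 1
  'e': 3
Scanning left to right for freq == 1:
  Position 0 ('c'): freq=2, skip
  Position 1 ('e'): freq=3, skip
  Position 2 ('b'): unique! => answer = 2

2


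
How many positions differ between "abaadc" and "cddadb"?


Comparing "abaadc" and "cddadb" position by position:
  Position 0: 'a' vs 'c' => DIFFER
  Position 1: 'b' vs 'd' => DIFFER
  Position 2: 'a' vs 'd' => DIFFER
  Position 3: 'a' vs 'a' => same
  Position 4: 'd' vs 'd' => same
  Position 5: 'c' vs 'b' => DIFFER
Positions that differ: 4

4


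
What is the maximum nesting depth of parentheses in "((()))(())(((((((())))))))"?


Input: "((()))(())(((((((())))))))"
Tracking depth:
  Position 0 '(': depth becomes 1
  Position 1 '(': depth becomes 2
  Position 2 '(': depth becomes 3
  Position 3 ')': depth becomes 2
  Position 4 ')': depth becomes 1
  Position 5 ')': depth becomes 0
  Position 6 '(': depth becomes 1
  Position 7 '(': depth becomes 2
  Position 8 ')': depth becomes 1
  Position 9 ')': depth becomes 0
  Position 10 '(': depth becomes 1
  Position 11 '(': depth becomes 2
  Position 12 '(': depth becomes 3
  Position 13 '(': depth becomes 4
  Position 14 '(': depth becomes 5
  Position 15 '(': depth becomes 6
  Position 16 '(': depth becomes 7
  Position 17 '(': depth becomes 8
  Position 18 ')': depth becomes 7
  Position 19 ')': depth becomes 6
  Position 20 ')': depth becomes 5
  Position 21 ')': depth becomes 4
  Position 22 ')': depth becomes 3
  Position 23 ')': depth becomes 2
  Position 24 ')': depth becomes 1
  Position 25 ')': depth becomes 0
Maximum depth reached: 8

8


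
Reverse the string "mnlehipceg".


Input: mnlehipceg
Reading characters right to left:
  Position 9: 'g'
  Position 8: 'e'
  Position 7: 'c'
  Position 6: 'p'
  Position 5: 'i'
  Position 4: 'h'
  Position 3: 'e'
  Position 2: 'l'
  Position 1: 'n'
  Position 0: 'm'
Reversed: gecpihelnm

gecpihelnm


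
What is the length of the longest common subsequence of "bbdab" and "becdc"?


LCS of "bbdab" and "becdc"
DP table:
           b    e    c    d    c
      0    0    0    0    0    0
  b   0    1    1    1    1    1
  b   0    1    1    1    1    1
  d   0    1    1    1    2    2
  a   0    1    1    1    2    2
  b   0    1    1    1    2    2
LCS length = dp[5][5] = 2

2


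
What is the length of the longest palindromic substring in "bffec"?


Input: "bffec"
Checking substrings for palindromes:
  [1:3] "ff" (len 2) => palindrome
Longest palindromic substring: "ff" with length 2

2


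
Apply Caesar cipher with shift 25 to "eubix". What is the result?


Caesar cipher: shift "eubix" by 25
  'e' (pos 4) + 25 = pos 3 = 'd'
  'u' (pos 20) + 25 = pos 19 = 't'
  'b' (pos 1) + 25 = pos 0 = 'a'
  'i' (pos 8) + 25 = pos 7 = 'h'
  'x' (pos 23) + 25 = pos 22 = 'w'
Result: dtahw

dtahw


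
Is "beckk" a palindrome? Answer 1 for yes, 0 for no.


Input: beckk
Reversed: kkceb
  Compare pos 0 ('b') with pos 4 ('k'): MISMATCH
  Compare pos 1 ('e') with pos 3 ('k'): MISMATCH
Result: not a palindrome

0


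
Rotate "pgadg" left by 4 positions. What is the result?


Input: "pgadg", rotate left by 4
First 4 characters: "pgad"
Remaining characters: "g"
Concatenate remaining + first: "g" + "pgad" = "gpgad"

gpgad


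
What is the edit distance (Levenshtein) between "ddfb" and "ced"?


Computing edit distance: "ddfb" -> "ced"
DP table:
           c    e    d
      0    1    2    3
  d   1    1    2    2
  d   2    2    2    2
  f   3    3    3    3
  b   4    4    4    4
Edit distance = dp[4][3] = 4

4


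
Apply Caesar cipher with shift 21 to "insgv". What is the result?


Caesar cipher: shift "insgv" by 21
  'i' (pos 8) + 21 = pos 3 = 'd'
  'n' (pos 13) + 21 = pos 8 = 'i'
  's' (pos 18) + 21 = pos 13 = 'n'
  'g' (pos 6) + 21 = pos 1 = 'b'
  'v' (pos 21) + 21 = pos 16 = 'q'
Result: dinbq

dinbq


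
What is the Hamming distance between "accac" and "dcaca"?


Comparing "accac" and "dcaca" position by position:
  Position 0: 'a' vs 'd' => differ
  Position 1: 'c' vs 'c' => same
  Position 2: 'c' vs 'a' => differ
  Position 3: 'a' vs 'c' => differ
  Position 4: 'c' vs 'a' => differ
Total differences (Hamming distance): 4

4


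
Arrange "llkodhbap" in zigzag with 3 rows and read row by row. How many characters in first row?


Zigzag "llkodhbap" into 3 rows:
Placing characters:
  'l' => row 0
  'l' => row 1
  'k' => row 2
  'o' => row 1
  'd' => row 0
  'h' => row 1
  'b' => row 2
  'a' => row 1
  'p' => row 0
Rows:
  Row 0: "ldp"
  Row 1: "loha"
  Row 2: "kb"
First row length: 3

3


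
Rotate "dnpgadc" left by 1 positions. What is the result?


Input: "dnpgadc", rotate left by 1
First 1 characters: "d"
Remaining characters: "npgadc"
Concatenate remaining + first: "npgadc" + "d" = "npgadcd"

npgadcd


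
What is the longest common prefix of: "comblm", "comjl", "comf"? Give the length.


Words: comblm, comjl, comf
  Position 0: all 'c' => match
  Position 1: all 'o' => match
  Position 2: all 'm' => match
  Position 3: ('b', 'j', 'f') => mismatch, stop
LCP = "com" (length 3)

3


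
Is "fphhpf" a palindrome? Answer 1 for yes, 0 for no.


Input: fphhpf
Reversed: fphhpf
  Compare pos 0 ('f') with pos 5 ('f'): match
  Compare pos 1 ('p') with pos 4 ('p'): match
  Compare pos 2 ('h') with pos 3 ('h'): match
Result: palindrome

1


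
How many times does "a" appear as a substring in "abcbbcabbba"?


Searching for "a" in "abcbbcabbba"
Scanning each position:
  Position 0: "a" => MATCH
  Position 1: "b" => no
  Position 2: "c" => no
  Position 3: "b" => no
  Position 4: "b" => no
  Position 5: "c" => no
  Position 6: "a" => MATCH
  Position 7: "b" => no
  Position 8: "b" => no
  Position 9: "b" => no
  Position 10: "a" => MATCH
Total occurrences: 3

3


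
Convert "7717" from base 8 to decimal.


Input: "7717" in base 8
Positional expansion:
  Digit '7' (value 7) x 8^3 = 3584
  Digit '7' (value 7) x 8^2 = 448
  Digit '1' (value 1) x 8^1 = 8
  Digit '7' (value 7) x 8^0 = 7
Sum = 4047

4047


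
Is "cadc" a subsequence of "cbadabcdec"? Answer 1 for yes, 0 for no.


Check if "cadc" is a subsequence of "cbadabcdec"
Greedy scan:
  Position 0 ('c'): matches sub[0] = 'c'
  Position 1 ('b'): no match needed
  Position 2 ('a'): matches sub[1] = 'a'
  Position 3 ('d'): matches sub[2] = 'd'
  Position 4 ('a'): no match needed
  Position 5 ('b'): no match needed
  Position 6 ('c'): matches sub[3] = 'c'
  Position 7 ('d'): no match needed
  Position 8 ('e'): no match needed
  Position 9 ('c'): no match needed
All 4 characters matched => is a subsequence

1


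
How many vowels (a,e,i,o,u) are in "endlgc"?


Input: endlgc
Checking each character:
  'e' at position 0: vowel (running total: 1)
  'n' at position 1: consonant
  'd' at position 2: consonant
  'l' at position 3: consonant
  'g' at position 4: consonant
  'c' at position 5: consonant
Total vowels: 1

1


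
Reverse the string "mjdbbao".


Input: mjdbbao
Reading characters right to left:
  Position 6: 'o'
  Position 5: 'a'
  Position 4: 'b'
  Position 3: 'b'
  Position 2: 'd'
  Position 1: 'j'
  Position 0: 'm'
Reversed: oabbdjm

oabbdjm


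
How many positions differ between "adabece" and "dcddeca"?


Comparing "adabece" and "dcddeca" position by position:
  Position 0: 'a' vs 'd' => DIFFER
  Position 1: 'd' vs 'c' => DIFFER
  Position 2: 'a' vs 'd' => DIFFER
  Position 3: 'b' vs 'd' => DIFFER
  Position 4: 'e' vs 'e' => same
  Position 5: 'c' vs 'c' => same
  Position 6: 'e' vs 'a' => DIFFER
Positions that differ: 5

5


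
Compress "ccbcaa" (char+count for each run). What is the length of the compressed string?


Input: ccbcaa
Runs:
  'c' x 2 => "c2"
  'b' x 1 => "b1"
  'c' x 1 => "c1"
  'a' x 2 => "a2"
Compressed: "c2b1c1a2"
Compressed length: 8

8


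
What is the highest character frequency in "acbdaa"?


Input: acbdaa
Character counts:
  'a': 3
  'b': 1
  'c': 1
  'd': 1
Maximum frequency: 3

3


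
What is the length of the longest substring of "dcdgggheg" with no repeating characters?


Input: "dcdgggheg"
Sliding window (track last position of each char):
  Position 0 ('d'): window [0,0] length 1 -- new best
  Position 1 ('c'): window [0,1] length 2 -- new best
  Position 2 ('d'): repeat (last at 0), move window start to 1
  Position 2 ('d'): window [1,2] length 2
  Position 3 ('g'): window [1,3] length 3 -- new best
  Position 4 ('g'): repeat (last at 3), move window start to 4
  Position 4 ('g'): window [4,4] length 1
  Position 5 ('g'): repeat (last at 4), move window start to 5
  Position 5 ('g'): window [5,5] length 1
  Position 6 ('h'): window [5,6] length 2
  Position 7 ('e'): window [5,7] length 3
  Position 8 ('g'): repeat (last at 5), move window start to 6
  Position 8 ('g'): window [6,8] length 3
Longest substring with no repeats: "cdg" with length 3

3


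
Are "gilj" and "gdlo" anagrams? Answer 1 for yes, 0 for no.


Strings: "gilj", "gdlo"
Sorted first:  gijl
Sorted second: dglo
Differ at position 0: 'g' vs 'd' => not anagrams

0


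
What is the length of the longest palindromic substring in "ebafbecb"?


Input: "ebafbecb"
Checking substrings for palindromes:
  No multi-char palindromic substrings found
Longest palindromic substring: "e" with length 1

1


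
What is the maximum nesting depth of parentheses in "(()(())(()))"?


Input: "(()(())(()))"
Tracking depth:
  Position 0 '(': depth becomes 1
  Position 1 '(': depth becomes 2
  Position 2 ')': depth becomes 1
  Position 3 '(': depth becomes 2
  Position 4 '(': depth becomes 3
  Position 5 ')': depth becomes 2
  Position 6 ')': depth becomes 1
  Position 7 '(': depth becomes 2
  Position 8 '(': depth becomes 3
  Position 9 ')': depth becomes 2
  Position 10 ')': depth becomes 1
  Position 11 ')': depth becomes 0
Maximum depth reached: 3

3


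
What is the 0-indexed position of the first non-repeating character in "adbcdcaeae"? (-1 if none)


Input: adbcdcaeae
Character frequencies:
  'a': 3
  'b': 1
  'c': 2
  'd': 2
  'e': 2
Scanning left to right for freq == 1:
  Position 0 ('a'): freq=3, skip
  Position 1 ('d'): freq=2, skip
  Position 2 ('b'): unique! => answer = 2

2


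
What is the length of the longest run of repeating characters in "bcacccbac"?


Input: "bcacccbac"
Scanning for longest run:
  Position 1 ('c'): new char, reset run to 1
  Position 2 ('a'): new char, reset run to 1
  Position 3 ('c'): new char, reset run to 1
  Position 4 ('c'): continues run of 'c', length=2
  Position 5 ('c'): continues run of 'c', length=3
  Position 6 ('b'): new char, reset run to 1
  Position 7 ('a'): new char, reset run to 1
  Position 8 ('c'): new char, reset run to 1
Longest run: 'c' with length 3

3


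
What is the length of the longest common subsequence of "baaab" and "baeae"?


LCS of "baaab" and "baeae"
DP table:
           b    a    e    a    e
      0    0    0    0    0    0
  b   0    1    1    1    1    1
  a   0    1    2    2    2    2
  a   0    1    2    2    3    3
  a   0    1    2    2    3    3
  b   0    1    2    2    3    3
LCS length = dp[5][5] = 3

3


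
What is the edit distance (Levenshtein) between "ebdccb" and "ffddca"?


Computing edit distance: "ebdccb" -> "ffddca"
DP table:
           f    f    d    d    c    a
      0    1    2    3    4    5    6
  e   1    1    2    3    4    5    6
  b   2    2    2    3    4    5    6
  d   3    3    3    2    3    4    5
  c   4    4    4    3    3    3    4
  c   5    5    5    4    4    3    4
  b   6    6    6    5    5    4    4
Edit distance = dp[6][6] = 4

4


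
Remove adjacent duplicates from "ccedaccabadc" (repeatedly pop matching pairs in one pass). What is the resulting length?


Input: ccedaccabadc
Stack-based adjacent duplicate removal:
  Read 'c': push. Stack: c
  Read 'c': matches stack top 'c' => pop. Stack: (empty)
  Read 'e': push. Stack: e
  Read 'd': push. Stack: ed
  Read 'a': push. Stack: eda
  Read 'c': push. Stack: edac
  Read 'c': matches stack top 'c' => pop. Stack: eda
  Read 'a': matches stack top 'a' => pop. Stack: ed
  Read 'b': push. Stack: edb
  Read 'a': push. Stack: edba
  Read 'd': push. Stack: edbad
  Read 'c': push. Stack: edbadc
Final stack: "edbadc" (length 6)

6


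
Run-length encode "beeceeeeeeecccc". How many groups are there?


Input: beeceeeeeeecccc
Scanning for consecutive runs:
  Group 1: 'b' x 1 (positions 0-0)
  Group 2: 'e' x 2 (positions 1-2)
  Group 3: 'c' x 1 (positions 3-3)
  Group 4: 'e' x 7 (positions 4-10)
  Group 5: 'c' x 4 (positions 11-14)
Total groups: 5

5


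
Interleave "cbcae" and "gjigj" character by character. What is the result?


Interleaving "cbcae" and "gjigj":
  Position 0: 'c' from first, 'g' from second => "cg"
  Position 1: 'b' from first, 'j' from second => "bj"
  Position 2: 'c' from first, 'i' from second => "ci"
  Position 3: 'a' from first, 'g' from second => "ag"
  Position 4: 'e' from first, 'j' from second => "ej"
Result: cgbjciagej

cgbjciagej


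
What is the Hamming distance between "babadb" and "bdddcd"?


Comparing "babadb" and "bdddcd" position by position:
  Position 0: 'b' vs 'b' => same
  Position 1: 'a' vs 'd' => differ
  Position 2: 'b' vs 'd' => differ
  Position 3: 'a' vs 'd' => differ
  Position 4: 'd' vs 'c' => differ
  Position 5: 'b' vs 'd' => differ
Total differences (Hamming distance): 5

5


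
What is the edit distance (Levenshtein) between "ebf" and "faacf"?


Computing edit distance: "ebf" -> "faacf"
DP table:
           f    a    a    c    f
      0    1    2    3    4    5
  e   1    1    2    3    4    5
  b   2    2    2    3    4    5
  f   3    2    3    3    4    4
Edit distance = dp[3][5] = 4

4


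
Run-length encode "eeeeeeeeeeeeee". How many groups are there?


Input: eeeeeeeeeeeeee
Scanning for consecutive runs:
  Group 1: 'e' x 14 (positions 0-13)
Total groups: 1

1


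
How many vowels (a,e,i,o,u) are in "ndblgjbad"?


Input: ndblgjbad
Checking each character:
  'n' at position 0: consonant
  'd' at position 1: consonant
  'b' at position 2: consonant
  'l' at position 3: consonant
  'g' at position 4: consonant
  'j' at position 5: consonant
  'b' at position 6: consonant
  'a' at position 7: vowel (running total: 1)
  'd' at position 8: consonant
Total vowels: 1

1


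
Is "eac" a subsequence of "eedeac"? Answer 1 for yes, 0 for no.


Check if "eac" is a subsequence of "eedeac"
Greedy scan:
  Position 0 ('e'): matches sub[0] = 'e'
  Position 1 ('e'): no match needed
  Position 2 ('d'): no match needed
  Position 3 ('e'): no match needed
  Position 4 ('a'): matches sub[1] = 'a'
  Position 5 ('c'): matches sub[2] = 'c'
All 3 characters matched => is a subsequence

1


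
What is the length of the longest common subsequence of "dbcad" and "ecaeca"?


LCS of "dbcad" and "ecaeca"
DP table:
           e    c    a    e    c    a
      0    0    0    0    0    0    0
  d   0    0    0    0    0    0    0
  b   0    0    0    0    0    0    0
  c   0    0    1    1    1    1    1
  a   0    0    1    2    2    2    2
  d   0    0    1    2    2    2    2
LCS length = dp[5][6] = 2

2


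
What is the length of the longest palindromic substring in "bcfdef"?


Input: "bcfdef"
Checking substrings for palindromes:
  No multi-char palindromic substrings found
Longest palindromic substring: "b" with length 1

1


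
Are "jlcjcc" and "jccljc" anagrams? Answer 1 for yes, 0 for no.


Strings: "jlcjcc", "jccljc"
Sorted first:  cccjjl
Sorted second: cccjjl
Sorted forms match => anagrams

1


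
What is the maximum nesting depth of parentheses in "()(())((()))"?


Input: "()(())((()))"
Tracking depth:
  Position 0 '(': depth becomes 1
  Position 1 ')': depth becomes 0
  Position 2 '(': depth becomes 1
  Position 3 '(': depth becomes 2
  Position 4 ')': depth becomes 1
  Position 5 ')': depth becomes 0
  Position 6 '(': depth becomes 1
  Position 7 '(': depth becomes 2
  Position 8 '(': depth becomes 3
  Position 9 ')': depth becomes 2
  Position 10 ')': depth becomes 1
  Position 11 ')': depth becomes 0
Maximum depth reached: 3

3


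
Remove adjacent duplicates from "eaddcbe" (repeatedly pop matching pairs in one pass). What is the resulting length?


Input: eaddcbe
Stack-based adjacent duplicate removal:
  Read 'e': push. Stack: e
  Read 'a': push. Stack: ea
  Read 'd': push. Stack: ead
  Read 'd': matches stack top 'd' => pop. Stack: ea
  Read 'c': push. Stack: eac
  Read 'b': push. Stack: eacb
  Read 'e': push. Stack: eacbe
Final stack: "eacbe" (length 5)

5


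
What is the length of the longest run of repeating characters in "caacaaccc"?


Input: "caacaaccc"
Scanning for longest run:
  Position 1 ('a'): new char, reset run to 1
  Position 2 ('a'): continues run of 'a', length=2
  Position 3 ('c'): new char, reset run to 1
  Position 4 ('a'): new char, reset run to 1
  Position 5 ('a'): continues run of 'a', length=2
  Position 6 ('c'): new char, reset run to 1
  Position 7 ('c'): continues run of 'c', length=2
  Position 8 ('c'): continues run of 'c', length=3
Longest run: 'c' with length 3

3


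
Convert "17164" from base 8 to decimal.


Input: "17164" in base 8
Positional expansion:
  Digit '1' (value 1) x 8^4 = 4096
  Digit '7' (value 7) x 8^3 = 3584
  Digit '1' (value 1) x 8^2 = 64
  Digit '6' (value 6) x 8^1 = 48
  Digit '4' (value 4) x 8^0 = 4
Sum = 7796

7796


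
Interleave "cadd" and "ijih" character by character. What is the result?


Interleaving "cadd" and "ijih":
  Position 0: 'c' from first, 'i' from second => "ci"
  Position 1: 'a' from first, 'j' from second => "aj"
  Position 2: 'd' from first, 'i' from second => "di"
  Position 3: 'd' from first, 'h' from second => "dh"
Result: ciajdidh

ciajdidh


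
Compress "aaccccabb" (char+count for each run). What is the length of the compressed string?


Input: aaccccabb
Runs:
  'a' x 2 => "a2"
  'c' x 4 => "c4"
  'a' x 1 => "a1"
  'b' x 2 => "b2"
Compressed: "a2c4a1b2"
Compressed length: 8

8


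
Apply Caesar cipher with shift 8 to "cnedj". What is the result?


Caesar cipher: shift "cnedj" by 8
  'c' (pos 2) + 8 = pos 10 = 'k'
  'n' (pos 13) + 8 = pos 21 = 'v'
  'e' (pos 4) + 8 = pos 12 = 'm'
  'd' (pos 3) + 8 = pos 11 = 'l'
  'j' (pos 9) + 8 = pos 17 = 'r'
Result: kvmlr

kvmlr


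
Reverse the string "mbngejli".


Input: mbngejli
Reading characters right to left:
  Position 7: 'i'
  Position 6: 'l'
  Position 5: 'j'
  Position 4: 'e'
  Position 3: 'g'
  Position 2: 'n'
  Position 1: 'b'
  Position 0: 'm'
Reversed: iljegnbm

iljegnbm


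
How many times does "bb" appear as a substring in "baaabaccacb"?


Searching for "bb" in "baaabaccacb"
Scanning each position:
  Position 0: "ba" => no
  Position 1: "aa" => no
  Position 2: "aa" => no
  Position 3: "ab" => no
  Position 4: "ba" => no
  Position 5: "ac" => no
  Position 6: "cc" => no
  Position 7: "ca" => no
  Position 8: "ac" => no
  Position 9: "cb" => no
Total occurrences: 0

0


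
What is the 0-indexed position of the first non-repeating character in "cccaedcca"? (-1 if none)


Input: cccaedcca
Character frequencies:
  'a': 2
  'c': 5
  'd': 1
  'e': 1
Scanning left to right for freq == 1:
  Position 0 ('c'): freq=5, skip
  Position 1 ('c'): freq=5, skip
  Position 2 ('c'): freq=5, skip
  Position 3 ('a'): freq=2, skip
  Position 4 ('e'): unique! => answer = 4

4


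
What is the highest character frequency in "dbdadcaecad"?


Input: dbdadcaecad
Character counts:
  'a': 3
  'b': 1
  'c': 2
  'd': 4
  'e': 1
Maximum frequency: 4

4


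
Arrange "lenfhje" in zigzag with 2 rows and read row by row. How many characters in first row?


Zigzag "lenfhje" into 2 rows:
Placing characters:
  'l' => row 0
  'e' => row 1
  'n' => row 0
  'f' => row 1
  'h' => row 0
  'j' => row 1
  'e' => row 0
Rows:
  Row 0: "lnhe"
  Row 1: "efj"
First row length: 4

4


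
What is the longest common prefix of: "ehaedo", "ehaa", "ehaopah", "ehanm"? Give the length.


Words: ehaedo, ehaa, ehaopah, ehanm
  Position 0: all 'e' => match
  Position 1: all 'h' => match
  Position 2: all 'a' => match
  Position 3: ('e', 'a', 'o', 'n') => mismatch, stop
LCP = "eha" (length 3)

3


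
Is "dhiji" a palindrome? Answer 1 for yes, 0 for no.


Input: dhiji
Reversed: ijihd
  Compare pos 0 ('d') with pos 4 ('i'): MISMATCH
  Compare pos 1 ('h') with pos 3 ('j'): MISMATCH
Result: not a palindrome

0


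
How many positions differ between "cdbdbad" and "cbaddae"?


Comparing "cdbdbad" and "cbaddae" position by position:
  Position 0: 'c' vs 'c' => same
  Position 1: 'd' vs 'b' => DIFFER
  Position 2: 'b' vs 'a' => DIFFER
  Position 3: 'd' vs 'd' => same
  Position 4: 'b' vs 'd' => DIFFER
  Position 5: 'a' vs 'a' => same
  Position 6: 'd' vs 'e' => DIFFER
Positions that differ: 4

4


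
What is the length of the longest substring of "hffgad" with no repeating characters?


Input: "hffgad"
Sliding window (track last position of each char):
  Position 0 ('h'): window [0,0] length 1 -- new best
  Position 1 ('f'): window [0,1] length 2 -- new best
  Position 2 ('f'): repeat (last at 1), move window start to 2
  Position 2 ('f'): window [2,2] length 1
  Position 3 ('g'): window [2,3] length 2
  Position 4 ('a'): window [2,4] length 3 -- new best
  Position 5 ('d'): window [2,5] length 4 -- new best
Longest substring with no repeats: "fgad" with length 4

4


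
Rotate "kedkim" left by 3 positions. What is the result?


Input: "kedkim", rotate left by 3
First 3 characters: "ked"
Remaining characters: "kim"
Concatenate remaining + first: "kim" + "ked" = "kimked"

kimked


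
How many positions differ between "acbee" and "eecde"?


Comparing "acbee" and "eecde" position by position:
  Position 0: 'a' vs 'e' => DIFFER
  Position 1: 'c' vs 'e' => DIFFER
  Position 2: 'b' vs 'c' => DIFFER
  Position 3: 'e' vs 'd' => DIFFER
  Position 4: 'e' vs 'e' => same
Positions that differ: 4

4


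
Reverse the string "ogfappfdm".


Input: ogfappfdm
Reading characters right to left:
  Position 8: 'm'
  Position 7: 'd'
  Position 6: 'f'
  Position 5: 'p'
  Position 4: 'p'
  Position 3: 'a'
  Position 2: 'f'
  Position 1: 'g'
  Position 0: 'o'
Reversed: mdfppafgo

mdfppafgo


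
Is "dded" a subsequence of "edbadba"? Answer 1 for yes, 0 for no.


Check if "dded" is a subsequence of "edbadba"
Greedy scan:
  Position 0 ('e'): no match needed
  Position 1 ('d'): matches sub[0] = 'd'
  Position 2 ('b'): no match needed
  Position 3 ('a'): no match needed
  Position 4 ('d'): matches sub[1] = 'd'
  Position 5 ('b'): no match needed
  Position 6 ('a'): no match needed
Only matched 2/4 characters => not a subsequence

0


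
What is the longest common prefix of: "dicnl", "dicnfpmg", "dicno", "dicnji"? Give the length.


Words: dicnl, dicnfpmg, dicno, dicnji
  Position 0: all 'd' => match
  Position 1: all 'i' => match
  Position 2: all 'c' => match
  Position 3: all 'n' => match
  Position 4: ('l', 'f', 'o', 'j') => mismatch, stop
LCP = "dicn" (length 4)

4


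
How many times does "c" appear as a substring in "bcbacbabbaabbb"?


Searching for "c" in "bcbacbabbaabbb"
Scanning each position:
  Position 0: "b" => no
  Position 1: "c" => MATCH
  Position 2: "b" => no
  Position 3: "a" => no
  Position 4: "c" => MATCH
  Position 5: "b" => no
  Position 6: "a" => no
  Position 7: "b" => no
  Position 8: "b" => no
  Position 9: "a" => no
  Position 10: "a" => no
  Position 11: "b" => no
  Position 12: "b" => no
  Position 13: "b" => no
Total occurrences: 2

2


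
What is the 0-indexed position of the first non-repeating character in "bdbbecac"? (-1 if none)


Input: bdbbecac
Character frequencies:
  'a': 1
  'b': 3
  'c': 2
  'd': 1
  'e': 1
Scanning left to right for freq == 1:
  Position 0 ('b'): freq=3, skip
  Position 1 ('d'): unique! => answer = 1

1


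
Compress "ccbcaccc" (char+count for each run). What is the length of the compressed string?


Input: ccbcaccc
Runs:
  'c' x 2 => "c2"
  'b' x 1 => "b1"
  'c' x 1 => "c1"
  'a' x 1 => "a1"
  'c' x 3 => "c3"
Compressed: "c2b1c1a1c3"
Compressed length: 10

10


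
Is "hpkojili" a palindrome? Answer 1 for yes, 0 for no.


Input: hpkojili
Reversed: ilijokph
  Compare pos 0 ('h') with pos 7 ('i'): MISMATCH
  Compare pos 1 ('p') with pos 6 ('l'): MISMATCH
  Compare pos 2 ('k') with pos 5 ('i'): MISMATCH
  Compare pos 3 ('o') with pos 4 ('j'): MISMATCH
Result: not a palindrome

0


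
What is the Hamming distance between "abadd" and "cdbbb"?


Comparing "abadd" and "cdbbb" position by position:
  Position 0: 'a' vs 'c' => differ
  Position 1: 'b' vs 'd' => differ
  Position 2: 'a' vs 'b' => differ
  Position 3: 'd' vs 'b' => differ
  Position 4: 'd' vs 'b' => differ
Total differences (Hamming distance): 5

5


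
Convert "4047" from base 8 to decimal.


Input: "4047" in base 8
Positional expansion:
  Digit '4' (value 4) x 8^3 = 2048
  Digit '0' (value 0) x 8^2 = 0
  Digit '4' (value 4) x 8^1 = 32
  Digit '7' (value 7) x 8^0 = 7
Sum = 2087

2087


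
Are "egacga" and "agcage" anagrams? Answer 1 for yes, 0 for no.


Strings: "egacga", "agcage"
Sorted first:  aacegg
Sorted second: aacegg
Sorted forms match => anagrams

1


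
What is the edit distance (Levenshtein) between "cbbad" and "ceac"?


Computing edit distance: "cbbad" -> "ceac"
DP table:
           c    e    a    c
      0    1    2    3    4
  c   1    0    1    2    3
  b   2    1    1    2    3
  b   3    2    2    2    3
  a   4    3    3    2    3
  d   5    4    4    3    3
Edit distance = dp[5][4] = 3

3
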